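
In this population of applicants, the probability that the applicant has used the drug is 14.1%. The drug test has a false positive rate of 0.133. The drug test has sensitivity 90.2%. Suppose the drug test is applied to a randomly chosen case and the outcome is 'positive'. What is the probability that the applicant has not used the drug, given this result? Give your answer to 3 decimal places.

Let H be the event that the applicant has used the drug. P(H) = 0.141, so P(¬H) = 0.859. With E the 'positive' result, P(E|H) = 0.902 and P(E|¬H) = 0.133.
P(E) = 0.902·0.141 + 0.133·0.859 = 0.12718 + 0.11425 = 0.24143.
By Bayes' theorem, P(H|E) = 0.12718 / 0.24143 = 0.527. Hence P(¬H|E) = 1 − 0.527 = 0.473.

P(¬H | E) ≈ 0.473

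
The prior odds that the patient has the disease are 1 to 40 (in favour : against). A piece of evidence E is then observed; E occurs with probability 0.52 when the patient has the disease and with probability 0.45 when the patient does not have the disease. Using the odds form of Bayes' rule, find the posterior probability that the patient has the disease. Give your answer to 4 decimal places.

Prior odds = 1/40 = 0.025000. In log-odds, ln(0.025000) = -3.6889.
Add log likelihood ratio: ln(1.1556) = 0.14458.
Posterior log-odds = -3.5443, so posterior odds = exp(-3.5443) = 0.028889. Converting, P(H|E) = 0.028889/1.0289 = 0.0281.

Posterior probability ≈ 0.0281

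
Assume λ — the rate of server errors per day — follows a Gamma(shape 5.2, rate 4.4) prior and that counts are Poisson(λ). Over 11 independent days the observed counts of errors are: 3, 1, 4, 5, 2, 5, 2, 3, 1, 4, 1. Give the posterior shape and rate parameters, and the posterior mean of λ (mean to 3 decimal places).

Total count ∑xᵢ = 31 over n = 11 days.
Gamma is conjugate to the Poisson likelihood: posterior is Gamma(shape = 5.2+31 = 36.2, rate = 4.4+11 = 15.4).
E[λ | data] = 36.2/15.4 = 2.351.

Posterior: Gamma(shape=36.2, rate=15.4); mean ≈ 2.351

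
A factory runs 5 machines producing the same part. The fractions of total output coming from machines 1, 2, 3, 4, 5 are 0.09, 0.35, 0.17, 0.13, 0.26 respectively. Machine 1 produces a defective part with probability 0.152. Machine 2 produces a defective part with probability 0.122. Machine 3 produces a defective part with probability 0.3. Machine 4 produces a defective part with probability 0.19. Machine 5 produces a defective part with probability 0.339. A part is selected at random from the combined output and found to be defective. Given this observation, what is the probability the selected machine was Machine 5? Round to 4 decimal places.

Posterior probability ≈ 0.4002

Tabulate prior·likelihood by source: [1] prior 0.09, lik 0.152, product 0.01368; [2] prior 0.35, lik 0.122, product 0.04270; [3] prior 0.17, lik 0.3, product 0.05100; [4] prior 0.13, lik 0.19, product 0.02470; [5] prior 0.26, lik 0.339, product 0.08814.
Normalizing constant = 0.22022; the posterior for Machine 5 is its product over the sum, 0.08814/0.22022 = 0.4002.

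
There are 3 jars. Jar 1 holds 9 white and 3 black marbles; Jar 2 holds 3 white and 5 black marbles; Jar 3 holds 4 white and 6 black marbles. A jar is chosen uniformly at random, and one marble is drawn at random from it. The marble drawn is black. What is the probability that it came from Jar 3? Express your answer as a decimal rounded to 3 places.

Posterior probability ≈ 0.407

Tabulate prior·likelihood by source: [1] prior 0.333333, lik 0.25, product 0.08333; [2] prior 0.333333, lik 0.625, product 0.2083; [3] prior 0.333333, lik 0.6, product 0.2000.
Normalizing constant = 0.49167; the posterior for Jar 3 is its product over the sum, 0.2000/0.49167 = 0.407.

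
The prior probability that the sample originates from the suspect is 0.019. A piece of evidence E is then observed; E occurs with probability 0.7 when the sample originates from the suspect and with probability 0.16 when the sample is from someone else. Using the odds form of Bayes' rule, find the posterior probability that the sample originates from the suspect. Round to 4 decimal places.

Posterior probability ≈ 0.0781

Prior odds = 0.019/(1−0.019) = 0.019368.
Likelihood ratio for E = 0.7/0.16 = 4.3750.
Posterior odds = prior odds × LR = 0.084735.
Posterior probability = odds/(1+odds) = 0.084735/1.0847 = 0.0781.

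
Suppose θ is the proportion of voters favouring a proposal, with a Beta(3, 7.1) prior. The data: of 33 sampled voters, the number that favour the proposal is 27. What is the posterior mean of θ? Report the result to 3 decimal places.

Observing 27 successes and 6 failures updates Beta(3, 7.1) by adding the success and failure counts to the two shape parameters: α = 3+27 = 30, β = 7.1+6 = 13.1.
Posterior mean = α/(α+β) = 30/43.1 = 0.696.

Posterior mean ≈ 0.696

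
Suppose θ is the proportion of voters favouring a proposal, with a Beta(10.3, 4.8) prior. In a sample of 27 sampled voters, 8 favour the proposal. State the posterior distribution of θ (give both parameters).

Posterior: Beta(18.3, 23.8)

Observing 8 successes and 19 failures updates Beta(10.3, 4.8) by adding the success and failure counts to the two shape parameters: α = 10.3+8 = 18.3, β = 4.8+19 = 23.8.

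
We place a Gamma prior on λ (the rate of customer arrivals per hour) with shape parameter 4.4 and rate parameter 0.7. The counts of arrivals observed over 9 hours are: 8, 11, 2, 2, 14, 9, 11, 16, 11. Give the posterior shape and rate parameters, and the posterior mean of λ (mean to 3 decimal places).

Posterior: Gamma(shape=88.4, rate=9.7); mean ≈ 9.113

The Poisson likelihood adds the total count to the shape and the number of exposure periods to the rate. Here ∑xᵢ = 84 and n = 9, so shape 4.4→88.4 and rate 0.7→9.7.
Posterior mean = shape/rate = 88.4/9.7 = 9.113.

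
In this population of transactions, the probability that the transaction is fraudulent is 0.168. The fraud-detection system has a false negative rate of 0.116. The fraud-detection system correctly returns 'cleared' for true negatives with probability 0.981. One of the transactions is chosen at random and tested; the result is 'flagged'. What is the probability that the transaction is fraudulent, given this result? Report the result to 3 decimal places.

P(H | E) ≈ 0.904

Let H be the event that the transaction is fraudulent. P(H) = 0.168, so P(¬H) = 0.832. With E the 'flagged' result, P(E|H) = 0.884 and P(E|¬H) = 0.019.
P(E) = 0.884·0.168 + 0.019·0.832 = 0.14851 + 0.015808 = 0.16432.
By Bayes' theorem, P(H|E) = 0.14851 / 0.16432 = 0.904.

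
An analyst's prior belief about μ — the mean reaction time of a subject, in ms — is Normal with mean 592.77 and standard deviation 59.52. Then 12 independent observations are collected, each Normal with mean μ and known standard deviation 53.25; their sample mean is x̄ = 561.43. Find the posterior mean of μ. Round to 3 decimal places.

Posterior mean ≈ 563.390

Prior precision 1/τ₀² = 1/59.52² = 0.00028228; data precision n/σ² = 12/53.25² = 0.00423196.
Posterior precision = 0.00028228 + 0.00423196 = 0.00451424.
Posterior mean = (0.00028228·592.77 + 0.00423196·561.43) / 0.00451424 = 563.390.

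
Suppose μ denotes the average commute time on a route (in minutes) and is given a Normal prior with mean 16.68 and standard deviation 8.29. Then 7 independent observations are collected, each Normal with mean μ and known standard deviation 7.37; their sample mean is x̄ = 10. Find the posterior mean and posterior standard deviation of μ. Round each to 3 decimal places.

Posterior mean ≈ 10.678; posterior SD ≈ 2.641

With known σ, the Normal prior is conjugate. Weight on the data is w = (n/σ²)/(n/σ² + 1/τ₀²) = 0.128873/(0.128873+0.0145509) = 0.89855.
Posterior mean = w·x̄ + (1−w)·μ₀ = 0.89855·10 + 0.10145·16.68 = 10.678. Posterior variance = 1/(0.128873+0.0145509) = 6.97232, so SD = 2.641.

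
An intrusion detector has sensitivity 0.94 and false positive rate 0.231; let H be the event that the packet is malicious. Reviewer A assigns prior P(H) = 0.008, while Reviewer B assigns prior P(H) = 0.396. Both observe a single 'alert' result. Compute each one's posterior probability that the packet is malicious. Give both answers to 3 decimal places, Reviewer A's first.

Reviewer A: 0.032; Reviewer B: 0.727

The likelihood ratio for an 'alert' result is 0.94/0.231 = 4.0693.
Reviewer A: prior odds 0.008/0.992 = 0.0080645; posterior odds 0.032817; posterior probability 0.032.
Reviewer B: prior odds 0.396/0.604 = 0.65563; posterior odds 2.6679; posterior probability 0.727.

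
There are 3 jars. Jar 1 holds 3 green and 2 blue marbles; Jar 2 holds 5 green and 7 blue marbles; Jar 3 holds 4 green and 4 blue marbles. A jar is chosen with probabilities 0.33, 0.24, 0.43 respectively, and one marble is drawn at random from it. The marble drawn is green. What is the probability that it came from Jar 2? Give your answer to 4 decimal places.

Tabulate prior·likelihood by source: [1] prior 0.33, lik 0.6, product 0.1980; [2] prior 0.24, lik 0.4167, product 0.1000; [3] prior 0.43, lik 0.5, product 0.2150.
Normalizing constant = 0.51300; the posterior for Jar 2 is its product over the sum, 0.1000/0.51300 = 0.1949.

Posterior probability ≈ 0.1949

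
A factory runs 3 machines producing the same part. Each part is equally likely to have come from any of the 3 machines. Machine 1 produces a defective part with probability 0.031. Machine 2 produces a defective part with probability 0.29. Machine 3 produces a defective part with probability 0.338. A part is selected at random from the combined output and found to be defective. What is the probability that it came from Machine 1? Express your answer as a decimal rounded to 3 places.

P(defective|M1) = 0.031; P(defective|M2) = 0.29; P(defective|M3) = 0.338.
Prior × likelihood for each source: 0.333333·0.031=0.01033, 0.333333·0.29=0.09667, 0.333333·0.338=0.1127. Summing gives P(defective) = 0.21967.
P(Machine 1 | defective) = 0.01033 / 0.21967 = 0.047.

Posterior probability ≈ 0.047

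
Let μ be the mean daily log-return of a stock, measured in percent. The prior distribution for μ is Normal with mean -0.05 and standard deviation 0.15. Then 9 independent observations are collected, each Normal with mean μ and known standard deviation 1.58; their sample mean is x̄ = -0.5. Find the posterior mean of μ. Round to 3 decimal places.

Posterior mean ≈ -0.084

With known σ, the Normal prior is conjugate. Weight on the data is w = (n/σ²)/(n/σ² + 1/τ₀²) = 3.60519/(3.60519+44.4444) = 0.075031.
Posterior mean = w·x̄ + (1−w)·μ₀ = 0.075031·-0.5 + 0.92497·-0.05 = -0.084.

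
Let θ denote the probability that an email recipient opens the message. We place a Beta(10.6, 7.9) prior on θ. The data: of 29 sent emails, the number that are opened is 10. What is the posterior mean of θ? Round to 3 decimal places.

Posterior mean ≈ 0.434

The binomial likelihood is conjugate to the Beta prior: with 10 successes and 19 failures, the posterior is Beta(10.6+10, 7.9+19) = Beta(20.6, 26.9).
E[θ | data] = 20.6/(20.6+26.9) = 0.434.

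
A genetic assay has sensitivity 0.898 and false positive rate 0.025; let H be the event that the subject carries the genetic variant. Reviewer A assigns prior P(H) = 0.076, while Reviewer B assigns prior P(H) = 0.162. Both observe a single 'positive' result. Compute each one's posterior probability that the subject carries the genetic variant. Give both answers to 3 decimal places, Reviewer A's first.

Reviewer A: 0.747; Reviewer B: 0.874

P('+'|H) = 0.898, P('+'|¬H) = 0.025.
Reviewer A: numerator 0.898·0.076 = 0.068248; evidence = 0.068248+0.025·0.924 = 0.091348; posterior = 0.747.
Reviewer B: numerator 0.898·0.162 = 0.14548; evidence = 0.14548+0.025·0.838 = 0.16643; posterior = 0.874.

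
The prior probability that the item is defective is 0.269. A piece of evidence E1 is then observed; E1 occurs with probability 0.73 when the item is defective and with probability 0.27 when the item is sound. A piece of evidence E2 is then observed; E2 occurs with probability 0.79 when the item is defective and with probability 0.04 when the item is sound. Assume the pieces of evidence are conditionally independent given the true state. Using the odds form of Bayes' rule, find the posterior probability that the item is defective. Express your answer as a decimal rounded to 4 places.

Posterior probability ≈ 0.9516

Prior odds = 0.269/(1−0.269) = 0.36799.
Likelihood ratio for E1 = 0.73/0.27 = 2.7037.
Likelihood ratio for E2 = 0.79/0.04 = 19.750.
Posterior odds = prior odds × LR₁ × LR₂ = 19.650.
Posterior probability = odds/(1+odds) = 19.650/20.650 = 0.9516.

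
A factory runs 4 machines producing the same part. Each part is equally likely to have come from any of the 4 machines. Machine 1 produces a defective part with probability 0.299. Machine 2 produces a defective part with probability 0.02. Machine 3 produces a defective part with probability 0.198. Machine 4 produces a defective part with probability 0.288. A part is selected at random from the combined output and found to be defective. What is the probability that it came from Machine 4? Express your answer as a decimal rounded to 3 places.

Tabulate prior·likelihood by source: [1] prior 0.25, lik 0.299, product 0.07475; [2] prior 0.25, lik 0.02, product 0.005000; [3] prior 0.25, lik 0.198, product 0.04950; [4] prior 0.25, lik 0.288, product 0.07200.
Normalizing constant = 0.20125; the posterior for Machine 4 is its product over the sum, 0.07200/0.20125 = 0.358.

Posterior probability ≈ 0.358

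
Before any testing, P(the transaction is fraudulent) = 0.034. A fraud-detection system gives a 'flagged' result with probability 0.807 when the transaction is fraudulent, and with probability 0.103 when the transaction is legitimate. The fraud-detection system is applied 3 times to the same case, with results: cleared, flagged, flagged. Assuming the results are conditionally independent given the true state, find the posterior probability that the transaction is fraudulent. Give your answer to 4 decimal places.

Let H be the event that the transaction is fraudulent; start with P(H) = 0.034. P('flagged'|H) = 0.807, P('flagged'|¬H) = 0.103.
Update on result 1 ('cleared'): P(H) ← 0.193·0.0340 / (0.193·0.0340 + 0.897·0.9660) = 0.0065620/0.87306 = 0.0075.
Update on result 2 ('flagged'): P(H) ← 0.807·0.0075 / (0.807·0.0075 + 0.103·0.9925) = 0.0060655/0.10829 = 0.0560.
Update on result 3 ('flagged'): P(H) ← 0.807·0.0560 / (0.807·0.0560 + 0.103·0.9440) = 0.045201/0.14243 = 0.3173.

Posterior P(H) ≈ 0.3173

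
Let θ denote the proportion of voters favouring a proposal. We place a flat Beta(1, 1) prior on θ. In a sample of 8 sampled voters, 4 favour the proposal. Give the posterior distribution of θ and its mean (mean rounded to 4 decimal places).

Posterior: Beta(5, 5); mean ≈ 0.5000

Observing 4 successes and 4 failures updates Beta(1, 1) by adding the success and failure counts to the two shape parameters: α = 1+4 = 5, β = 1+4 = 5.
E[θ | data] = 5/(5+5) = 0.5000.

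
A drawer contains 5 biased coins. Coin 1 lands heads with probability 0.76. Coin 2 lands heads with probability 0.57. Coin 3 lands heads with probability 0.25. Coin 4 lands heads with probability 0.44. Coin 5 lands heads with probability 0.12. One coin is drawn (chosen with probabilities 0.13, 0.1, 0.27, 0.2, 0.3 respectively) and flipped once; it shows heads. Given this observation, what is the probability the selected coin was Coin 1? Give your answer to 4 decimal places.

Posterior probability ≈ 0.2845

P(heads|C1) = 0.76; P(heads|C2) = 0.57; P(heads|C3) = 0.25; P(heads|C4) = 0.44; P(heads|C5) = 0.12.
Prior × likelihood for each source: 0.13·0.76=0.09880, 0.1·0.57=0.05700, 0.27·0.25=0.06750, 0.2·0.44=0.08800, 0.3·0.12=0.03600. Summing gives P(heads) = 0.34730.
P(Coin 1 | heads) = 0.09880 / 0.34730 = 0.2845.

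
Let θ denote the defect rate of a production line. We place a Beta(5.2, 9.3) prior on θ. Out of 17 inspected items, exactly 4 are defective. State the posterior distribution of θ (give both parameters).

Posterior: Beta(9.2, 22.3)

Observing 4 successes and 13 failures updates Beta(5.2, 9.3) by adding the success and failure counts to the two shape parameters: α = 5.2+4 = 9.2, β = 9.3+13 = 22.3.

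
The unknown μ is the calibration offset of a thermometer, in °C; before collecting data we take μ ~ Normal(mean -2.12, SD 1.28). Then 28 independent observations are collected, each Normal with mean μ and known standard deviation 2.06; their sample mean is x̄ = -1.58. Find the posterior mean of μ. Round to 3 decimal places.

Prior precision 1/τ₀² = 1/1.28² = 0.610352; data precision n/σ² = 28/2.06² = 6.59817.
Posterior precision = 0.610352 + 6.59817 = 7.20852.
Posterior mean = (0.610352·-2.12 + 6.59817·-1.58) / 7.20852 = -1.626.

Posterior mean ≈ -1.626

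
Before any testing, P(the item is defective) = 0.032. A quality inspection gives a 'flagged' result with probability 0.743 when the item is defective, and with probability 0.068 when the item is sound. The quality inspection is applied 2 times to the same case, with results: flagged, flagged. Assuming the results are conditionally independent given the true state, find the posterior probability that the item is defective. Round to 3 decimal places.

Let H be the event that the item is defective; start with P(H) = 0.032. P('flagged'|H) = 0.743, P('flagged'|¬H) = 0.068.
Update on result 1 ('flagged'): P(H) ← 0.743·0.0320 / (0.743·0.0320 + 0.068·0.9680) = 0.023776/0.089600 = 0.2654.
Update on result 2 ('flagged'): P(H) ← 0.743·0.2654 / (0.743·0.2654 + 0.068·0.7346) = 0.19716/0.24712 = 0.7978.

Posterior P(H) ≈ 0.798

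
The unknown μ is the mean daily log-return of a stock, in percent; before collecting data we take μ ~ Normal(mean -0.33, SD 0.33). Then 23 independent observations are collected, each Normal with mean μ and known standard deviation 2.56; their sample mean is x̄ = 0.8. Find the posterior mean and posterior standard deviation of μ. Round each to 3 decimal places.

Posterior mean ≈ -0.018; posterior SD ≈ 0.281

Prior precision 1/τ₀² = 1/0.33² = 9.18274; data precision n/σ² = 23/2.56² = 3.50952.
Posterior precision = 9.18274 + 3.50952 = 12.6923, giving posterior SD = 1/√12.6923 = 0.281.
Posterior mean = (9.18274·-0.33 + 3.50952·0.8) / 12.6923 = -0.018.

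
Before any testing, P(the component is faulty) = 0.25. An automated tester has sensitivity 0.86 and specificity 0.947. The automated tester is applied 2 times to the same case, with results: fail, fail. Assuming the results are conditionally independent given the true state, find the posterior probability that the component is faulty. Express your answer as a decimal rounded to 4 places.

With H the event that the component is faulty, the joint likelihood of the observed sequence is P(data|H) = 0.86·0.86 = 0.73960 and P(data|¬H) = 0.053·0.053 = 0.0028090.
Bayes: P(H|data) = 0.25·0.73960 / (0.25·0.73960 + 0.75·0.0028090) = 0.18490/0.18701 = 0.9887.

Posterior P(H) ≈ 0.9887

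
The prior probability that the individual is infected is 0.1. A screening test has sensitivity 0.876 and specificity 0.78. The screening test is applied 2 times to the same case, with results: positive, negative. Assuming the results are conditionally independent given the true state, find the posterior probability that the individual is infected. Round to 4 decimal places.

Let H be the event that the individual is infected; start with P(H) = 0.1. P('positive'|H) = 0.876, P('positive'|¬H) = 0.22.
Update on result 1 ('positive'): P(H) ← 0.876·0.1000 / (0.876·0.1000 + 0.22·0.9000) = 0.087600/0.28560 = 0.3067.
Update on result 2 ('negative'): P(H) ← 0.124·0.3067 / (0.124·0.3067 + 0.78·0.6933) = 0.038034/0.57879 = 0.0657.

Posterior P(H) ≈ 0.0657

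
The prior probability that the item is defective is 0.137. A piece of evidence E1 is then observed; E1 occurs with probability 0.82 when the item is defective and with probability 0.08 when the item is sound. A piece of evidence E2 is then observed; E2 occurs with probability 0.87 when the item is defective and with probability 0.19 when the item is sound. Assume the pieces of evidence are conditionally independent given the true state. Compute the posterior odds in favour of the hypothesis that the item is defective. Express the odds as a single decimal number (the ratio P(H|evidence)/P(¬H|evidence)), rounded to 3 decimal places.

Prior odds = 0.137/(1−0.137) = 0.15875. In log-odds, ln(0.15875) = -1.8404.
Add log likelihood ratios: ln(10.250) + ln(4.5789) = 3.8487.
Posterior log-odds = 2.0083, so posterior odds = exp(2.0083) = 7.4507.

Posterior odds ≈ 7.451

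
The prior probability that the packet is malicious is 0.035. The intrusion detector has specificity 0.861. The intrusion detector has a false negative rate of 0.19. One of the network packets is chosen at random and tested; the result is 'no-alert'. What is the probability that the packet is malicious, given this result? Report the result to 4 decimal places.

P(H | E) ≈ 0.0079

Write H for 'the packet is malicious'. Prior odds H:¬H = 0.035/0.965 = 0.036269. For the 'no-alert' outcome, the likelihood ratio is 0.19/0.861 = 0.22067.
Posterior odds = 0.036269 × 0.22067 = 0.0080037, so P(H|E) = 0.0080037/(1+0.0080037) = 0.0079.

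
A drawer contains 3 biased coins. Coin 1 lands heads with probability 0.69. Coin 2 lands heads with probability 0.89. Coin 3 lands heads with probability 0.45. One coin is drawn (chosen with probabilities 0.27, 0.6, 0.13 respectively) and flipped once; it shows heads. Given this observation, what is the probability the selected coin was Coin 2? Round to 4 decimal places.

Posterior probability ≈ 0.6857

P(heads|C1) = 0.69; P(heads|C2) = 0.89; P(heads|C3) = 0.45.
Prior × likelihood for each source: 0.27·0.69=0.1863, 0.6·0.89=0.5340, 0.13·0.45=0.05850. Summing gives P(heads) = 0.77880.
P(Coin 2 | heads) = 0.5340 / 0.77880 = 0.6857.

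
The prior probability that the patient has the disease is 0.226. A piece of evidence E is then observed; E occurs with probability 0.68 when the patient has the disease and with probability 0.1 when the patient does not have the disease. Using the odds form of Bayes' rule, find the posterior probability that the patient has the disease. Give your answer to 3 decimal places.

Posterior probability ≈ 0.665

Prior odds = 0.226/(1−0.226) = 0.29199. In log-odds, ln(0.29199) = -1.2310.
Add log likelihood ratio: ln(6.8000) = 1.9169.
Posterior log-odds = 0.68589, so posterior odds = exp(0.68589) = 1.9855. Converting, P(H|E) = 1.9855/2.9855 = 0.665.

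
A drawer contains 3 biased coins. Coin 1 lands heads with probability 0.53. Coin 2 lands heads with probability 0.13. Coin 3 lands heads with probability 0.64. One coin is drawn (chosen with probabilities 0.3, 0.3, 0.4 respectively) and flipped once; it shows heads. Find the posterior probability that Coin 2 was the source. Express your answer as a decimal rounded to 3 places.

P(heads|C1) = 0.53; P(heads|C2) = 0.13; P(heads|C3) = 0.64.
Prior × likelihood for each source: 0.3·0.53=0.1590, 0.3·0.13=0.03900, 0.4·0.64=0.2560. Summing gives P(heads) = 0.45400.
P(Coin 2 | heads) = 0.03900 / 0.45400 = 0.086.

Posterior probability ≈ 0.086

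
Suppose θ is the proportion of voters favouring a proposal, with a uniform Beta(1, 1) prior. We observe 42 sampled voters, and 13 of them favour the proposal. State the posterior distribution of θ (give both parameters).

Posterior: Beta(14, 30)

Observing 13 successes and 29 failures updates Beta(1, 1) by adding the success and failure counts to the two shape parameters: α = 1+13 = 14, β = 1+29 = 30.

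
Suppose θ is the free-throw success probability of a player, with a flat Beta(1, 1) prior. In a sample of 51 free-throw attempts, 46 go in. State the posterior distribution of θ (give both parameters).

Posterior: Beta(47, 6)

Observing 46 successes and 5 failures updates Beta(1, 1) by adding the success and failure counts to the two shape parameters: α = 1+46 = 47, β = 1+5 = 6.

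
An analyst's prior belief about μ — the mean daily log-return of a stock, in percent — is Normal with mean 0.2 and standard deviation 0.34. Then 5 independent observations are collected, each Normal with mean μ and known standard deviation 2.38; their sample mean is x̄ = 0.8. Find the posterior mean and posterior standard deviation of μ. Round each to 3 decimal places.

Posterior mean ≈ 0.256; posterior SD ≈ 0.324

Prior precision 1/τ₀² = 1/0.34² = 8.65052; data precision n/σ² = 5/2.38² = 0.882706.
Posterior precision = 8.65052 + 0.882706 = 9.53323, giving posterior SD = 1/√9.53323 = 0.324.
Posterior mean = (8.65052·0.2 + 0.882706·0.8) / 9.53323 = 0.256.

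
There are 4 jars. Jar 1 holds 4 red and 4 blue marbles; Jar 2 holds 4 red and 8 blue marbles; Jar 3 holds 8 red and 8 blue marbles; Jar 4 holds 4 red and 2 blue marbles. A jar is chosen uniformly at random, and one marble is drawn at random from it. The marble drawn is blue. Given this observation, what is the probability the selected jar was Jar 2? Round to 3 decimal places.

Posterior probability ≈ 0.333

P(blue|Jar 1) = 0.5; P(blue|Jar 2) = 0.6667; P(blue|Jar 3) = 0.5; P(blue|Jar 4) = 0.3333.
Prior × likelihood for each source: 0.25·0.5=0.1250, 0.25·0.6667=0.1667, 0.25·0.5=0.1250, 0.25·0.3333=0.08333. Summing gives P(blue) = 0.50000.
P(Jar 2 | blue) = 0.1667 / 0.50000 = 0.333.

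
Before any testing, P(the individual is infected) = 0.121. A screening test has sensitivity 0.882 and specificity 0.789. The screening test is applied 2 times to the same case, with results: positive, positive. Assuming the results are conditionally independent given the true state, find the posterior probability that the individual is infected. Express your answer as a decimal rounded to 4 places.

Let H be the event that the individual is infected; start with P(H) = 0.121. P('positive'|H) = 0.882, P('positive'|¬H) = 0.211.
Update on result 1 ('positive'): P(H) ← 0.882·0.1210 / (0.882·0.1210 + 0.211·0.8790) = 0.10672/0.29219 = 0.3652.
Update on result 2 ('positive'): P(H) ← 0.882·0.3652 / (0.882·0.3652 + 0.211·0.6348) = 0.32215/0.45608 = 0.7063.

Posterior P(H) ≈ 0.7063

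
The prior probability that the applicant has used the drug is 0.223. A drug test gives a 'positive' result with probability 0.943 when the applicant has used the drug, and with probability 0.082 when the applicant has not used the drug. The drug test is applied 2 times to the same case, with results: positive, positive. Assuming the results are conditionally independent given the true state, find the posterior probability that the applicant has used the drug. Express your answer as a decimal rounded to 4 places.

Let H be the event that the applicant has used the drug; start with P(H) = 0.223. P('positive'|H) = 0.943, P('positive'|¬H) = 0.082.
Update on result 1 ('positive'): P(H) ← 0.943·0.2230 / (0.943·0.2230 + 0.082·0.7770) = 0.21029/0.27400 = 0.7675.
Update on result 2 ('positive'): P(H) ← 0.943·0.7675 / (0.943·0.7675 + 0.082·0.2325) = 0.72372/0.74279 = 0.9743.

Posterior P(H) ≈ 0.9743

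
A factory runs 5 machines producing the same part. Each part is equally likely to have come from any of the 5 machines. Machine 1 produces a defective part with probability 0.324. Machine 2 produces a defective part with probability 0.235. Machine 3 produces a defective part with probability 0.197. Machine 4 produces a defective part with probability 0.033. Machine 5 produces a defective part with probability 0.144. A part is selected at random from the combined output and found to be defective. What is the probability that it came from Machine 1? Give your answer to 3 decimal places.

Posterior probability ≈ 0.347

Tabulate prior·likelihood by source: [1] prior 0.2, lik 0.324, product 0.06480; [2] prior 0.2, lik 0.235, product 0.04700; [3] prior 0.2, lik 0.197, product 0.03940; [4] prior 0.2, lik 0.033, product 0.006600; [5] prior 0.2, lik 0.144, product 0.02880.
Normalizing constant = 0.18660; the posterior for Machine 1 is its product over the sum, 0.06480/0.18660 = 0.347.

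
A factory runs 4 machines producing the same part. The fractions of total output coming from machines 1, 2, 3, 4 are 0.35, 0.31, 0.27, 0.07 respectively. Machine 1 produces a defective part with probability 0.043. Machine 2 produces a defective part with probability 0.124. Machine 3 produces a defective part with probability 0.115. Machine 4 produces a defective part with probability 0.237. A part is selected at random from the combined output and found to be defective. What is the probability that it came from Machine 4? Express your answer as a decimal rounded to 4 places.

Posterior probability ≈ 0.1640

Tabulate prior·likelihood by source: [1] prior 0.35, lik 0.043, product 0.01505; [2] prior 0.31, lik 0.124, product 0.03844; [3] prior 0.27, lik 0.115, product 0.03105; [4] prior 0.07, lik 0.237, product 0.01659.
Normalizing constant = 0.10113; the posterior for Machine 4 is its product over the sum, 0.01659/0.10113 = 0.1640.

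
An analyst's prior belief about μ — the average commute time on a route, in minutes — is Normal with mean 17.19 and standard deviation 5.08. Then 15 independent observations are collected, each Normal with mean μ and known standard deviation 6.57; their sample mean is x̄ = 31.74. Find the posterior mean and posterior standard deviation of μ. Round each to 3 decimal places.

Posterior mean ≈ 30.280; posterior SD ≈ 1.609

With known σ, the Normal prior is conjugate. Weight on the data is w = (n/σ²)/(n/σ² + 1/τ₀²) = 0.347505/(0.347505+0.0387501) = 0.89968.
Posterior mean = w·x̄ + (1−w)·μ₀ = 0.89968·31.74 + 0.10032·17.19 = 30.280. Posterior variance = 1/(0.347505+0.0387501) = 2.58897, so SD = 1.609.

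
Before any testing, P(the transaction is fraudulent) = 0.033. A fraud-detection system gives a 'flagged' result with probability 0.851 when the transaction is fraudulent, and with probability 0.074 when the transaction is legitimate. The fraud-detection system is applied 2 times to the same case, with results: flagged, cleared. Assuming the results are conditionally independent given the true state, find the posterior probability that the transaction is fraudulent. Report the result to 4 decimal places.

Posterior P(H) ≈ 0.0594

With H the event that the transaction is fraudulent, the joint likelihood of the observed sequence is P(data|H) = 0.851·0.149 = 0.12680 and P(data|¬H) = 0.074·0.926 = 0.068524.
Bayes: P(H|data) = 0.033·0.12680 / (0.033·0.12680 + 0.967·0.068524) = 0.0041844/0.070447 = 0.0594.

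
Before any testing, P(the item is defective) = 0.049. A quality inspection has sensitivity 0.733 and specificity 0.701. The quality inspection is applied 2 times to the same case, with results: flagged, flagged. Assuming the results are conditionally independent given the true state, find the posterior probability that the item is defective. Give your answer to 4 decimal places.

Let H be the event that the item is defective; start with P(H) = 0.049. P('flagged'|H) = 0.733, P('flagged'|¬H) = 0.299.
Update on result 1 ('flagged'): P(H) ← 0.733·0.0490 / (0.733·0.0490 + 0.299·0.9510) = 0.035917/0.32027 = 0.1121.
Update on result 2 ('flagged'): P(H) ← 0.733·0.1121 / (0.733·0.1121 + 0.299·0.8879) = 0.082204/0.34767 = 0.2364.

Posterior P(H) ≈ 0.2364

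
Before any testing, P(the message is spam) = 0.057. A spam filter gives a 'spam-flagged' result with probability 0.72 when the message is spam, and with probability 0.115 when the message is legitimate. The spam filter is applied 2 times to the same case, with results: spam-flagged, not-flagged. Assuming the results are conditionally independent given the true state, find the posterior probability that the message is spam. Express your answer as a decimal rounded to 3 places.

Posterior P(H) ≈ 0.107

Let H be the event that the message is spam; start with P(H) = 0.057. P('spam-flagged'|H) = 0.72, P('spam-flagged'|¬H) = 0.115.
Update on result 1 ('spam-flagged'): P(H) ← 0.72·0.0570 / (0.72·0.0570 + 0.115·0.9430) = 0.041040/0.14949 = 0.2745.
Update on result 2 ('not-flagged'): P(H) ← 0.28·0.2745 / (0.28·0.2745 + 0.885·0.7255) = 0.076872/0.71890 = 0.1069.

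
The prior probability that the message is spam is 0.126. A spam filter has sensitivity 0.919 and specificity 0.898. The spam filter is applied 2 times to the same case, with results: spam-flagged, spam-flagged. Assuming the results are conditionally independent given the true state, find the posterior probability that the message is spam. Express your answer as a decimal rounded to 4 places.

With H the event that the message is spam, the joint likelihood of the observed sequence is P(data|H) = 0.919·0.919 = 0.84456 and P(data|¬H) = 0.102·0.102 = 0.010404.
Bayes: P(H|data) = 0.126·0.84456 / (0.126·0.84456 + 0.874·0.010404) = 0.10641/0.11551 = 0.9213.

Posterior P(H) ≈ 0.9213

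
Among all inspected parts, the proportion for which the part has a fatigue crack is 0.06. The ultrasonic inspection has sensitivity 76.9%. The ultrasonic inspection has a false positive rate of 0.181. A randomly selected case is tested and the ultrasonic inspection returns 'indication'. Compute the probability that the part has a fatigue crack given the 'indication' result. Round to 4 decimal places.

Write H for 'the part has a fatigue crack'. Prior odds H:¬H = 0.06/0.94 = 0.063830. For the 'indication' outcome, the likelihood ratio is 0.769/0.181 = 4.2486.
Posterior odds = 0.063830 × 4.2486 = 0.27119, so P(H|E) = 0.27119/(1+0.27119) = 0.2133.

P(H | E) ≈ 0.2133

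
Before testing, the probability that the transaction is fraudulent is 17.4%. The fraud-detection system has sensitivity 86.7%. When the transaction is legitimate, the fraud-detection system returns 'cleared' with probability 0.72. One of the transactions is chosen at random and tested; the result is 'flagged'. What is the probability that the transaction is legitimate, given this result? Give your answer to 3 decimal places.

Write H for 'the transaction is fraudulent'. Prior odds H:¬H = 0.174/0.826 = 0.21065. For the 'flagged' outcome, the likelihood ratio is 0.867/0.28 = 3.0964.
Posterior odds = 0.21065 × 3.0964 = 0.65227, so P(H|E) = 0.65227/(1+0.65227) = 0.395. Then P(¬H|E) = 1 − 0.395 = 0.605.

P(¬H | E) ≈ 0.605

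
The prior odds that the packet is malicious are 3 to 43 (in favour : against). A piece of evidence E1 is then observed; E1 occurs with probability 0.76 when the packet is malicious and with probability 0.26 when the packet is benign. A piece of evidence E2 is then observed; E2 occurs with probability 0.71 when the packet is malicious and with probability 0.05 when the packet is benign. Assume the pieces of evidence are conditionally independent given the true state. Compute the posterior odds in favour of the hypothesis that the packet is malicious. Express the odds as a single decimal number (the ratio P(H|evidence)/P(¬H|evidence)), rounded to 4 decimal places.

Prior odds = 3/43 = 0.069767.
Likelihood ratio for E1 = 0.76/0.26 = 2.9231.
Likelihood ratio for E2 = 0.71/0.05 = 14.200.
Posterior odds = prior odds × LR₁ × LR₂ = 2.8959.

Posterior odds ≈ 2.8959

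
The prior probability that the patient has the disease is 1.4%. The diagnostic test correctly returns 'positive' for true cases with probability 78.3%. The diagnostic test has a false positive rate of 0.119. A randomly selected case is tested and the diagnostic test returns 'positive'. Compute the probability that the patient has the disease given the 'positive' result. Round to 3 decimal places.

P(H | E) ≈ 0.085

Write H for 'the patient has the disease'. Prior odds H:¬H = 0.014/0.986 = 0.014199. For the 'positive' outcome, the likelihood ratio is 0.783/0.119 = 6.5798.
Posterior odds = 0.014199 × 6.5798 = 0.093426, so P(H|E) = 0.093426/(1+0.093426) = 0.085.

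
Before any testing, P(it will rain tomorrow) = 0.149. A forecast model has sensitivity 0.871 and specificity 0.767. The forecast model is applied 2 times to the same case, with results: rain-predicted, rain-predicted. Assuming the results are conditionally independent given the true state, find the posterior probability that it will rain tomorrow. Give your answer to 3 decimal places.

Posterior P(H) ≈ 0.710

Let H be the event that it will rain tomorrow; start with P(H) = 0.149. P('rain-predicted'|H) = 0.871, P('rain-predicted'|¬H) = 0.233.
Update on result 1 ('rain-predicted'): P(H) ← 0.871·0.1490 / (0.871·0.1490 + 0.233·0.8510) = 0.12978/0.32806 = 0.3956.
Update on result 2 ('rain-predicted'): P(H) ← 0.871·0.3956 / (0.871·0.3956 + 0.233·0.6044) = 0.34456/0.48539 = 0.7099.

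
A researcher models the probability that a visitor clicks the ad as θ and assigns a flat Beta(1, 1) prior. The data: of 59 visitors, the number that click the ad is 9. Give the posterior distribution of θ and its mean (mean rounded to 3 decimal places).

Posterior: Beta(10, 51); mean ≈ 0.164

The binomial likelihood is conjugate to the Beta prior: with 9 successes and 50 failures, the posterior is Beta(1+9, 1+50) = Beta(10, 51).
E[θ | data] = 10/(10+51) = 0.164.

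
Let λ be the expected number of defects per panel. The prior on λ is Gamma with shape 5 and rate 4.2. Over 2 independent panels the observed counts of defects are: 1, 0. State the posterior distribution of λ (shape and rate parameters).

Total count ∑xᵢ = 1 over n = 2 panels.
Gamma is conjugate to the Poisson likelihood: posterior is Gamma(shape = 5+1 = 6, rate = 4.2+2 = 6.2).

Posterior: Gamma(shape=6, rate=6.2)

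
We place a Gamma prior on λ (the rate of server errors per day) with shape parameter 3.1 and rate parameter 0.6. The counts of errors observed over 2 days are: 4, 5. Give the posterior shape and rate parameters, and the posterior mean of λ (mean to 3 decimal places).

The Poisson likelihood adds the total count to the shape and the number of exposure periods to the rate. Here ∑xᵢ = 9 and n = 2, so shape 3.1→12.1 and rate 0.6→2.6.
Posterior mean = shape/rate = 12.1/2.6 = 4.654.

Posterior: Gamma(shape=12.1, rate=2.6); mean ≈ 4.654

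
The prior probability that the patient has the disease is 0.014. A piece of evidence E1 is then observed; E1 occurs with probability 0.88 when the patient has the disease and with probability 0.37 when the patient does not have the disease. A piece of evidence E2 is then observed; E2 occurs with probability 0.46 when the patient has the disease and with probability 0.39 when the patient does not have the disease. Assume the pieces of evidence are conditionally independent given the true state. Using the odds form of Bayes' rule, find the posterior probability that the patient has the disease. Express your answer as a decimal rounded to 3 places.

Prior odds = 0.014/(1−0.014) = 0.014199.
Likelihood ratio for E1 = 0.88/0.37 = 2.3784.
Likelihood ratio for E2 = 0.46/0.39 = 1.1795.
Posterior odds = prior odds × LR₁ × LR₂ = 0.039831.
Posterior probability = odds/(1+odds) = 0.039831/1.0398 = 0.038.

Posterior probability ≈ 0.038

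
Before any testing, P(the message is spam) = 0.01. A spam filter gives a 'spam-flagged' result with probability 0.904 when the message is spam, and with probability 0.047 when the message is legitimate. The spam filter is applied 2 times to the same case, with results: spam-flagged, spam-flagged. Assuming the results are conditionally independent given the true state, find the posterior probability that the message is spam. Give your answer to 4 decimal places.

Let H be the event that the message is spam; start with P(H) = 0.01. P('spam-flagged'|H) = 0.904, P('spam-flagged'|¬H) = 0.047.
Update on result 1 ('spam-flagged'): P(H) ← 0.904·0.0100 / (0.904·0.0100 + 0.047·0.9900) = 0.0090400/0.055570 = 0.1627.
Update on result 2 ('spam-flagged'): P(H) ← 0.904·0.1627 / (0.904·0.1627 + 0.047·0.8373) = 0.14706/0.18641 = 0.7889.

Posterior P(H) ≈ 0.7889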